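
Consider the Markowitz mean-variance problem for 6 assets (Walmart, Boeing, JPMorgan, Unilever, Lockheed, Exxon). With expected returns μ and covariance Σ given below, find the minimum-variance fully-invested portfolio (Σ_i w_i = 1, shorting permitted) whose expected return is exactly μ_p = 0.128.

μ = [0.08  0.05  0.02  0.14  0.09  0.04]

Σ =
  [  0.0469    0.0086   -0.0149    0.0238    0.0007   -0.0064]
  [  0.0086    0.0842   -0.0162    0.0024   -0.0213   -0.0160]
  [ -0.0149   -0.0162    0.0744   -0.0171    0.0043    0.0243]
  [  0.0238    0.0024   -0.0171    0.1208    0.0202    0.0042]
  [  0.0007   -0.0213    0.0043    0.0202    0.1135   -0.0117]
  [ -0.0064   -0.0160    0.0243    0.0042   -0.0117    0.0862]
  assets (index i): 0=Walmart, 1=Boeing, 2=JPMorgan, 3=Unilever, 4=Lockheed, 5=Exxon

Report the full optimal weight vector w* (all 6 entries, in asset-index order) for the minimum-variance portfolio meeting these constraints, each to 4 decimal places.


x=Σ⁻¹μ = [1.4283  0.8883  0.6789  0.7926  0.8480  0.6200]
y=Σ⁻¹𝟙 = [23.5813  18.4231  17.9087  3.2982  12.2199  13.2208]
a=μᵀx=0.384347  b=𝟙ᵀx=5.256193  c=𝟙ᵀy=88.651816  D=ac−b²=6.445450
λ₁=(c·0.128−b)/D = (88.651816·0.128−5.256193)/6.445450 = 0.945045
λ₂=(a−b·0.128)/D = (0.384347−5.256193·0.128)/6.445450 = -0.044752
w* = 0.945045·x + -0.044752·y:
  w_0 = 0.945045·1.4283 + -0.044752·23.5813 = 0.2945  (Walmart)
  w_1 = 0.945045·0.8883 + -0.044752·18.4231 = 0.0150  (Boeing)
  w_2 = 0.945045·0.6789 + -0.044752·17.9087 = -0.1598  (JPMorgan)
  w_3 = 0.945045·0.7926 + -0.044752·3.2982 = 0.6015  (Unilever)
  w_4 = 0.945045·0.8480 + -0.044752·12.2199 = 0.2545  (Lockheed)
  w_5 = 0.945045·0.6200 + -0.044752·13.2208 = -0.0057  (Exxon)
Σw_i=1.0000  μᵀw=0.1280
σ²=wᵀΣw=λ₁·μ_p+λ₂ = 0.945045·0.128 + -0.044752 = 0.076214 ≈ 0.0762

0.2945  0.0150  -0.1598  0.6015  0.2545  -0.0057


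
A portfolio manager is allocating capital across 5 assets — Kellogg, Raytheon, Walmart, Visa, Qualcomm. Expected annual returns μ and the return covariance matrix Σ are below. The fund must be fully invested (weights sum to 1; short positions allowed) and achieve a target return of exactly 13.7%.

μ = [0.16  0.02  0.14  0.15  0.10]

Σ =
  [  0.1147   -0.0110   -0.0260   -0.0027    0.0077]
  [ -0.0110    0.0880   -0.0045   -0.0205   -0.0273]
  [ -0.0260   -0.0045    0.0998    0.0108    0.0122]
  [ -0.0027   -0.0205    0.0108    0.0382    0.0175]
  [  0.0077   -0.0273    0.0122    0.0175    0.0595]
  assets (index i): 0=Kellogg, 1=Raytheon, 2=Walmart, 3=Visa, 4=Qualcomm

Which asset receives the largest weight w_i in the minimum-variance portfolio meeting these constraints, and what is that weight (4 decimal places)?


Visa (0.4922)

u=Σ⁻¹μ = [1.9454  1.7528  1.4420  4.2872  0.6765]
v=Σ⁻¹𝟙 = [12.9321  25.5846  9.2545  30.9322  15.8767]
a=μᵀu=1.258940  b=𝟙ᵀu=10.103962  c=𝟙ᵀv=94.580098  D=ac−b²=16.980616
λ₁=(c·0.137−b)/D = (94.580098·0.137−10.103962)/16.980616 = 0.168045
λ₂=(a−b·0.137)/D = (1.258940−10.103962·0.137)/16.980616 = -0.007379
w* = 0.168045·u + -0.007379·v:
  w_0 = 0.168045·1.9454 + -0.007379·12.9321 = 0.2315  (Kellogg)
  w_1 = 0.168045·1.7528 + -0.007379·25.5846 = 0.1058  (Raytheon)
  w_2 = 0.168045·1.4420 + -0.007379·9.2545 = 0.1740  (Walmart)
  w_3 = 0.168045·4.2872 + -0.007379·30.9322 = 0.4922  (Visa)
  w_4 = 0.168045·0.6765 + -0.007379·15.8767 = -0.0035  (Qualcomm)
Σw_i=1.0000  μᵀw=0.1370
σ²=wᵀΣw=λ₁·μ_p+λ₂ = 0.168045·0.137 + -0.007379 = 0.015643 ≈ 0.0156


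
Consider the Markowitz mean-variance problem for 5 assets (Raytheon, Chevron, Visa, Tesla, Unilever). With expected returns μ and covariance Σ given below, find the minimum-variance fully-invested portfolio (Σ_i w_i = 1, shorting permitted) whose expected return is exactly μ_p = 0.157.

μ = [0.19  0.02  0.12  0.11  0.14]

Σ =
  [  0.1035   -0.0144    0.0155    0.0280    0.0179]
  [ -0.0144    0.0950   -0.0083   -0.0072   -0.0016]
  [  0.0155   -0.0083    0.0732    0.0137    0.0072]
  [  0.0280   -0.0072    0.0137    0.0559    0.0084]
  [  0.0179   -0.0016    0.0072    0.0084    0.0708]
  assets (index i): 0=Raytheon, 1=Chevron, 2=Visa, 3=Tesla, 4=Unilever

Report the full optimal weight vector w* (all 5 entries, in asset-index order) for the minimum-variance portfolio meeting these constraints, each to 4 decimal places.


g=Σ⁻¹μ = [1.2484  0.5927  1.1264  0.9247  1.4509]
h=Σ⁻¹𝟙 = [4.5232  13.3211  10.7130  13.1154  10.6362]
a=μᵀg=0.689070  b=𝟙ᵀg=5.343158  c=𝟙ᵀh=52.308902  D=ac−b²=7.495157
λ₁=(c·0.157−b)/D = (52.308902·0.157−5.343158)/7.495157 = 0.382826
λ₂=(a−b·0.157)/D = (0.689070−5.343158·0.157)/7.495157 = -0.019987
w* = 0.382826·g + -0.019987·h:
  w_0 = 0.382826·1.2484 + -0.019987·4.5232 = 0.3875  (Raytheon)
  w_1 = 0.382826·0.5927 + -0.019987·13.3211 = -0.0393  (Chevron)
  w_2 = 0.382826·1.1264 + -0.019987·10.7130 = 0.2171  (Visa)
  w_3 = 0.382826·0.9247 + -0.019987·13.1154 = 0.0919  (Tesla)
  w_4 = 0.382826·1.4509 + -0.019987·10.6362 = 0.3429  (Unilever)
Σw_i=1.0000  μᵀw=0.1570
σ²=wᵀΣw=λ₁·μ_p+λ₂ = 0.382826·0.157 + -0.019987 = 0.040117 ≈ 0.0401

0.3875  -0.0393  0.2171  0.0919  0.3429


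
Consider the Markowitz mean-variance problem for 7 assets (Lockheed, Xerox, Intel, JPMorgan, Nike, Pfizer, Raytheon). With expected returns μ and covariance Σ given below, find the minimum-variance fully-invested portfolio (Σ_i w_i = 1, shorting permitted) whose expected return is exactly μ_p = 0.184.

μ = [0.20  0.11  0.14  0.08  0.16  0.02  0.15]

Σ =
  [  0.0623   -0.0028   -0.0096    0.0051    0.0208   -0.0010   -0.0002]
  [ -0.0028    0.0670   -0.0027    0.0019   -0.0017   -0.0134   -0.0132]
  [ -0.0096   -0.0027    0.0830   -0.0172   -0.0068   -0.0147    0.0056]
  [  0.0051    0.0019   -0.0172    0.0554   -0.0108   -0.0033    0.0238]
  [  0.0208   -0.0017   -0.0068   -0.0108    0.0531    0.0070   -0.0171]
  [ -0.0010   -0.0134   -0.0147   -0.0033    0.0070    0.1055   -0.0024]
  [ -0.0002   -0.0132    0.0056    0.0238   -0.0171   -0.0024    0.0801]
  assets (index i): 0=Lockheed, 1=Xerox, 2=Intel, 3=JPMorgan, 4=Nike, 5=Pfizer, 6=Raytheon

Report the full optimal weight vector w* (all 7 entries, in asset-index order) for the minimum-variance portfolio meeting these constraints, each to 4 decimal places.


u=Σ⁻¹μ = [2.4582  2.5173  2.6583  1.6576  3.4722  0.7786  2.3799]
v=Σ⁻¹𝟙 = [10.3650  21.8754  22.6317  23.4503  25.5158  14.8555  13.4575]
a=μᵀu=2.201411  b=𝟙ᵀu=15.922025  c=𝟙ᵀv=132.151247  D=ac−b²=37.408286
λ₁=(c·0.184−b)/D = (132.151247·0.184−15.922025)/37.408286 = 0.224384
λ₂=(a−b·0.184)/D = (2.201411−15.922025·0.184)/37.408286 = -0.019467
w* = 0.224384·u + -0.019467·v:
  w_0 = 0.224384·2.4582 + -0.019467·10.3650 = 0.3498  (Lockheed)
  w_1 = 0.224384·2.5173 + -0.019467·21.8754 = 0.1390  (Xerox)
  w_2 = 0.224384·2.6583 + -0.019467·22.6317 = 0.1559  (Intel)
  w_3 = 0.224384·1.6576 + -0.019467·23.4503 = -0.0846  (JPMorgan)
  w_4 = 0.224384·3.4722 + -0.019467·25.5158 = 0.2824  (Nike)
  w_5 = 0.224384·0.7786 + -0.019467·14.8555 = -0.1145  (Pfizer)
  w_6 = 0.224384·2.3799 + -0.019467·13.4575 = 0.2720  (Raytheon)
Σw_i=1.0000  μᵀw=0.1840
σ²=wᵀΣw=λ₁·μ_p+λ₂ = 0.224384·0.184 + -0.019467 = 0.021819 ≈ 0.0218

0.3498  0.1390  0.1559  -0.0846  0.2824  -0.1145  0.2720


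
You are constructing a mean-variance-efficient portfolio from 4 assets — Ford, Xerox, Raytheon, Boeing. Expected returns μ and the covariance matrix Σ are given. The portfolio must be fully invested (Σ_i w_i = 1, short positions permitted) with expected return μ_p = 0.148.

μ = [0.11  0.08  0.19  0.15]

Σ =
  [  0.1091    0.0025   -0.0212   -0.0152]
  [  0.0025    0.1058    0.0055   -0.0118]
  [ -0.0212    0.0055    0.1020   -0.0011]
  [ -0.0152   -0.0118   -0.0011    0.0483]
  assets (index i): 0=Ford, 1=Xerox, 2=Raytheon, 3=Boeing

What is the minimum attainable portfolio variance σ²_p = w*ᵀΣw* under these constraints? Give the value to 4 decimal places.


0.0167

u=Σ⁻¹μ = [1.9865  1.0418  2.2630  4.0368]
v=Σ⁻¹𝟙 = [15.3568  11.6270  12.6779  28.6660]
a=μᵀu=1.337351  b=𝟙ᵀu=9.328116  c=𝟙ᵀv=68.327752  D=ac−b²=4.364399
λ₁=(c·0.148−b)/D = (68.327752·0.148−9.328116)/4.364399 = 0.179725
λ₂=(a−b·0.148)/D = (1.337351−9.328116·0.148)/4.364399 = -0.009901
w* = 0.179725·u + -0.009901·v:
  w_0 = 0.179725·1.9865 + -0.009901·15.3568 = 0.2050  (Ford)
  w_1 = 0.179725·1.0418 + -0.009901·11.6270 = 0.0721  (Xerox)
  w_2 = 0.179725·2.2630 + -0.009901·12.6779 = 0.2812  (Raytheon)
  w_3 = 0.179725·4.0368 + -0.009901·28.6660 = 0.4417  (Boeing)
Σw_i=1.0000  μᵀw=0.1480
σ²=wᵀΣw=λ₁·μ_p+λ₂ = 0.179725·0.148 + -0.009901 = 0.016699 ≈ 0.0167


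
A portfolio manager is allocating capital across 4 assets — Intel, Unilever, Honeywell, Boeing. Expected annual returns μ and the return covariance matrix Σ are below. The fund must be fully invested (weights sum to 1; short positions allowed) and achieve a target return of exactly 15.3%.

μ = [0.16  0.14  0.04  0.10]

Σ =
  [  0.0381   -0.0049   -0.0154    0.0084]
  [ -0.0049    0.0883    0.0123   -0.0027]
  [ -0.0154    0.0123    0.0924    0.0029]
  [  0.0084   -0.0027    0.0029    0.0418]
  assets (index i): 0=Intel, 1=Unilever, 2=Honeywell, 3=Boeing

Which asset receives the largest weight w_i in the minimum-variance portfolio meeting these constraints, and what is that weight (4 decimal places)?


u=Σ⁻¹μ = [4.4435  1.7554  0.8911  1.5510]
v=Σ⁻¹𝟙 = [29.3035  11.6019  13.6021  17.8404]
a=μᵀu=1.147451  b=𝟙ᵀu=8.640951  c=𝟙ᵀv=72.347907  D=ac−b²=8.349661
λ₁=(c·0.153−b)/D = (72.347907·0.153−8.640951)/8.349661 = 0.290824
λ₂=(a−b·0.153)/D = (1.147451−8.640951·0.153)/8.349661 = -0.020913
w* = 0.290824·u + -0.020913·v:
  w_0 = 0.290824·4.4435 + -0.020913·29.3035 = 0.6795  (Intel)
  w_1 = 0.290824·1.7554 + -0.020913·11.6019 = 0.2679  (Unilever)
  w_2 = 0.290824·0.8911 + -0.020913·13.6021 = -0.0253  (Honeywell)
  w_3 = 0.290824·1.5510 + -0.020913·17.8404 = 0.0780  (Boeing)
Σw_i=1.0000  μᵀw=0.1530
σ²=wᵀΣw=λ₁·μ_p+λ₂ = 0.290824·0.153 + -0.020913 = 0.023583 ≈ 0.0236

Intel (0.6795)


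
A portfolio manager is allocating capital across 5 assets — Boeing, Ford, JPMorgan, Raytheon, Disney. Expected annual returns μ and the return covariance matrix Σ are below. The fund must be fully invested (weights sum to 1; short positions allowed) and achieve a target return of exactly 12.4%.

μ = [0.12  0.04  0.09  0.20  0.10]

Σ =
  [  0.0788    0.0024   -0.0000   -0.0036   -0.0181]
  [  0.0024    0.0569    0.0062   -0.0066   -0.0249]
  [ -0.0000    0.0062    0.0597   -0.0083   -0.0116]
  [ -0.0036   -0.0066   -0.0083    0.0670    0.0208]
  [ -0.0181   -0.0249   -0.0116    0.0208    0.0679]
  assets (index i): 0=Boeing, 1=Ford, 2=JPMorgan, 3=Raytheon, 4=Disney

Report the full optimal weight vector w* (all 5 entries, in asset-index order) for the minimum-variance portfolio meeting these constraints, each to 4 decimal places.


x=Σ⁻¹μ = [2.0910  1.6414  2.1477  2.8668  2.1208]
y=Σ⁻¹𝟙 = [19.3705  29.2026  21.3249  11.9945  30.5690]
a=μᵀx=1.295298  b=𝟙ᵀx=10.867605  c=𝟙ᵀy=112.461482  D=ac−b²=27.566325
λ₁=(c·0.124−b)/D = (112.461482·0.124−10.867605)/27.566325 = 0.111644
λ₂=(a−b·0.124)/D = (1.295298−10.867605·0.124)/27.566325 = -0.001897
w* = 0.111644·x + -0.001897·y:
  w_0 = 0.111644·2.0910 + -0.001897·19.3705 = 0.1967  (Boeing)
  w_1 = 0.111644·1.6414 + -0.001897·29.2026 = 0.1279  (Ford)
  w_2 = 0.111644·2.1477 + -0.001897·21.3249 = 0.1993  (JPMorgan)
  w_3 = 0.111644·2.8668 + -0.001897·11.9945 = 0.2973  (Raytheon)
  w_4 = 0.111644·2.1208 + -0.001897·30.5690 = 0.1788  (Disney)
Σw_i=1.0000  μᵀw=0.1240
σ²=wᵀΣw=λ₁·μ_p+λ₂ = 0.111644·0.124 + -0.001897 = 0.011947 ≈ 0.0119

0.1967  0.1279  0.1993  0.2973  0.1788


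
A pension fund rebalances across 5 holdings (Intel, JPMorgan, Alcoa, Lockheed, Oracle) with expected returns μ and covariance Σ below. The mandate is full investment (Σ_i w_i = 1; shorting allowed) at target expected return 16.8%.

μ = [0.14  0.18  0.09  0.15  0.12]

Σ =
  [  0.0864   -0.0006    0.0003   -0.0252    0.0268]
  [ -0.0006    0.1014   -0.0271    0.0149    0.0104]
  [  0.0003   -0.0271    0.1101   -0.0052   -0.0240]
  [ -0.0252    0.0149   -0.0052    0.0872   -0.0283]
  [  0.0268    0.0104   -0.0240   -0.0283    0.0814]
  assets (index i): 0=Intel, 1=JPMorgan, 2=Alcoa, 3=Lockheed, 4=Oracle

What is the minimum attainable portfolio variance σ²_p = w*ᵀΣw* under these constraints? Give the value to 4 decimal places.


0.0443

g=Σ⁻¹μ = [1.7537  1.6426  1.8240  2.7645  2.1859]
h=Σ⁻¹𝟙 = [11.5719  9.3658  16.5200  20.4468  19.2579]
a=μᵀg=1.382328  b=𝟙ᵀg=10.170695  c=𝟙ᵀh=77.162529  D=ac−b²=3.220902
λ₁=(c·0.168−b)/D = (77.162529·0.168−10.170695)/3.220902 = 0.867027
λ₂=(a−b·0.168)/D = (1.382328−10.170695·0.168)/3.220902 = -0.101322
w* = 0.867027·g + -0.101322·h:
  w_0 = 0.867027·1.7537 + -0.101322·11.5719 = 0.3480  (Intel)
  w_1 = 0.867027·1.6426 + -0.101322·9.3658 = 0.4752  (JPMorgan)
  w_2 = 0.867027·1.8240 + -0.101322·16.5200 = -0.0924  (Alcoa)
  w_3 = 0.867027·2.7645 + -0.101322·20.4468 = 0.3252  (Lockheed)
  w_4 = 0.867027·2.1859 + -0.101322·19.2579 = -0.0561  (Oracle)
Σw_i=1.0000  μᵀw=0.1680
σ²=wᵀΣw=λ₁·μ_p+λ₂ = 0.867027·0.168 + -0.101322 = 0.044338 ≈ 0.0443


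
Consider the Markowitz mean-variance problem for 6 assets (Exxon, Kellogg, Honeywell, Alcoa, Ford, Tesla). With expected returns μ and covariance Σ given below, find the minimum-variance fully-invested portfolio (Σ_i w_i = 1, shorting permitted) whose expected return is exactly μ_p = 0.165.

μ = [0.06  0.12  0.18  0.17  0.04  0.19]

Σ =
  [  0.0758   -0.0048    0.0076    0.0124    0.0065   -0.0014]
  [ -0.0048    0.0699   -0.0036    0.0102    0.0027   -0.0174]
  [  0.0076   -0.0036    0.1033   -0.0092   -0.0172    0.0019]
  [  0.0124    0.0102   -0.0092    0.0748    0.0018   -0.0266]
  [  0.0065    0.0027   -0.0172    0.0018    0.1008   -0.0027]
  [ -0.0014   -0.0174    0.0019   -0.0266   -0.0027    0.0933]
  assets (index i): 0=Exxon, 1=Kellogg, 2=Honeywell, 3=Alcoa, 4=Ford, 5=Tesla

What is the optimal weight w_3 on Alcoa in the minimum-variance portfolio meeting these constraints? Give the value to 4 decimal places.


g=Σ⁻¹μ = [0.1533  2.1573  2.1690  3.4077  0.7292  3.3896]
h=Σ⁻¹𝟙 = [9.5536  17.3964  12.6560  17.5158  11.1988  19.1660]
a=μᵀg=1.910985  b=𝟙ᵀg=12.006044  c=𝟙ᵀh=87.486568  D=ac−b²=23.040393
λ₁=(c·0.165−b)/D = (87.486568·0.165−12.006044)/23.040393 = 0.105434
λ₂=(a−b·0.165)/D = (1.910985−12.006044·0.165)/23.040393 = -0.003039
w* = 0.105434·g + -0.003039·h:
  w_0 = 0.105434·0.1533 + -0.003039·9.5536 = -0.0129  (Exxon)
  w_1 = 0.105434·2.1573 + -0.003039·17.3964 = 0.1746  (Kellogg)
  w_2 = 0.105434·2.1690 + -0.003039·12.6560 = 0.1902  (Honeywell)
  w_3 = 0.105434·3.4077 + -0.003039·17.5158 = 0.3061  (Alcoa)
  w_4 = 0.105434·0.7292 + -0.003039·11.1988 = 0.0429  (Ford)
  w_5 = 0.105434·3.3896 + -0.003039·19.1660 = 0.2991  (Tesla)
Σw_i=1.0000  μᵀw=0.1650
σ²=wᵀΣw=λ₁·μ_p+λ₂ = 0.105434·0.165 + -0.003039 = 0.014358 ≈ 0.0144

0.3061


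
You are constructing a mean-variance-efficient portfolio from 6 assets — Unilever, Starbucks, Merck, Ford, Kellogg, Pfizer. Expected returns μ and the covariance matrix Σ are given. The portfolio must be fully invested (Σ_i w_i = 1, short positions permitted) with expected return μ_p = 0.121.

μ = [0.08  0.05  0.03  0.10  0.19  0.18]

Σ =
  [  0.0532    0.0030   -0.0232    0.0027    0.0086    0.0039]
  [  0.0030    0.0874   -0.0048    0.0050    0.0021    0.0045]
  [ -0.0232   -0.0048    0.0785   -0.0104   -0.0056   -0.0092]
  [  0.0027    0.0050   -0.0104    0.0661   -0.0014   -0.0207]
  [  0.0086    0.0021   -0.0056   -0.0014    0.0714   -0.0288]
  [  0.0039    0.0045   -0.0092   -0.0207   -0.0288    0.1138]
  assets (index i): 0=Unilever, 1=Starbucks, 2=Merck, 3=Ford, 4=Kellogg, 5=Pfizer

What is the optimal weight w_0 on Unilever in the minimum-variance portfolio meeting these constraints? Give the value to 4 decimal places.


0.1382

u=Σ⁻¹μ = [1.2538  0.2062  1.7976  2.8148  3.9900  3.1977]
v=Σ⁻¹𝟙 = [24.1300  9.2014  27.4954  24.3862  21.3975  19.6704]
a=μᵀu=1.779707  b=𝟙ᵀu=13.260138  c=𝟙ᵀv=126.280880  D=ac−b²=48.911756
λ₁=(c·0.121−b)/D = (126.280880·0.121−13.260138)/48.911756 = 0.041296
λ₂=(a−b·0.121)/D = (1.779707−13.260138·0.121)/48.911756 = 0.003583
w* = 0.041296·u + 0.003583·v:
  w_0 = 0.041296·1.2538 + 0.003583·24.1300 = 0.1382  (Unilever)
  w_1 = 0.041296·0.2062 + 0.003583·9.2014 = 0.0415  (Starbucks)
  w_2 = 0.041296·1.7976 + 0.003583·27.4954 = 0.1727  (Merck)
  w_3 = 0.041296·2.8148 + 0.003583·24.3862 = 0.2036  (Ford)
  w_4 = 0.041296·3.9900 + 0.003583·21.3975 = 0.2414  (Kellogg)
  w_5 = 0.041296·3.1977 + 0.003583·19.6704 = 0.2025  (Pfizer)
Σw_i=1.0000  μᵀw=0.1210
σ²=wᵀΣw=λ₁·μ_p+λ₂ = 0.041296·0.121 + 0.003583 = 0.008579 ≈ 0.0086


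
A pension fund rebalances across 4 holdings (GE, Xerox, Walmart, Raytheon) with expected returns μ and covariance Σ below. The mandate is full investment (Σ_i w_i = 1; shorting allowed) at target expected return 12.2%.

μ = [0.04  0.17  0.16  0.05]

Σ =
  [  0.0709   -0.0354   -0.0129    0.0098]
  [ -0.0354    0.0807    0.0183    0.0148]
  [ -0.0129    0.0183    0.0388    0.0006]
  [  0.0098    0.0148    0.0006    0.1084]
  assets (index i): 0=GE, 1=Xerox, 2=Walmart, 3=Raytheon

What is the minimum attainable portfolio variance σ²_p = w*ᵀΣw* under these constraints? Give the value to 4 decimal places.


p=Σ⁻¹μ = [2.4357  2.3221  3.8398  -0.0972]
q=Σ⁻¹𝟙 = [27.0613  17.4839  26.4584  4.2450]
a=μᵀp=1.101688  b=𝟙ᵀp=8.500320  c=𝟙ᵀq=75.248663  D=ac−b²=10.645154
λ₁=(c·0.122−b)/D = (75.248663·0.122−8.500320)/10.645154 = 0.063880
λ₂=(a−b·0.122)/D = (1.101688−8.500320·0.122)/10.645154 = 0.006073
w* = 0.063880·p + 0.006073·q:
  w_0 = 0.063880·2.4357 + 0.006073·27.0613 = 0.3199  (GE)
  w_1 = 0.063880·2.3221 + 0.006073·17.4839 = 0.2545  (Xerox)
  w_2 = 0.063880·3.8398 + 0.006073·26.4584 = 0.4060  (Walmart)
  w_3 = 0.063880·-0.0972 + 0.006073·4.2450 = 0.0196  (Raytheon)
Σw_i=1.0000  μᵀw=0.1220
σ²=wᵀΣw=λ₁·μ_p+λ₂ = 0.063880·0.122 + 0.006073 = 0.013867 ≈ 0.0139

0.0139


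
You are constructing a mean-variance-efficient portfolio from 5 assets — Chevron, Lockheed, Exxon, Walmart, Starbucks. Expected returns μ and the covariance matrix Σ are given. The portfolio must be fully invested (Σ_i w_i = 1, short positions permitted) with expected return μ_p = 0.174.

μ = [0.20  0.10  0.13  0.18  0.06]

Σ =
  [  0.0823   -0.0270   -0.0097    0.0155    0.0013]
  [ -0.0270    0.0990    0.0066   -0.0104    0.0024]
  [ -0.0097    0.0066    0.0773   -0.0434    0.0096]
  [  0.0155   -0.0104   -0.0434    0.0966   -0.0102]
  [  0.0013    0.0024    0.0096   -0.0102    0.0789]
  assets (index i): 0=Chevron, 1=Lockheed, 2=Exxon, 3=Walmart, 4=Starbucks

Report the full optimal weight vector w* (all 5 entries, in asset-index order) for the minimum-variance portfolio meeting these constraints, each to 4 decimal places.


u=Σ⁻¹μ = [2.8409  1.8742  3.6646  3.3233  0.6404]
v=Σ⁻¹𝟙 = [15.5878  14.7151  24.2957  21.5971  11.8057]
a=μᵀu=1.868608  b=𝟙ᵀu=12.343332  c=𝟙ᵀv=88.001430  D=ac−b²=12.082364
λ₁=(c·0.174−b)/D = (88.001430·0.174−12.343332)/12.082364 = 0.245723
λ₂=(a−b·0.174)/D = (1.868608−12.343332·0.174)/12.082364 = -0.023102
w* = 0.245723·u + -0.023102·v:
  w_0 = 0.245723·2.8409 + -0.023102·15.5878 = 0.3380  (Chevron)
  w_1 = 0.245723·1.8742 + -0.023102·14.7151 = 0.1206  (Lockheed)
  w_2 = 0.245723·3.6646 + -0.023102·24.2957 = 0.3392  (Exxon)
  w_3 = 0.245723·3.3233 + -0.023102·21.5971 = 0.3177  (Walmart)
  w_4 = 0.245723·0.6404 + -0.023102·11.8057 = -0.1154  (Starbucks)
Σw_i=1.0000  μᵀw=0.1740
σ²=wᵀΣw=λ₁·μ_p+λ₂ = 0.245723·0.174 + -0.023102 = 0.019653 ≈ 0.0197

0.3380  0.1206  0.3392  0.3177  -0.1154


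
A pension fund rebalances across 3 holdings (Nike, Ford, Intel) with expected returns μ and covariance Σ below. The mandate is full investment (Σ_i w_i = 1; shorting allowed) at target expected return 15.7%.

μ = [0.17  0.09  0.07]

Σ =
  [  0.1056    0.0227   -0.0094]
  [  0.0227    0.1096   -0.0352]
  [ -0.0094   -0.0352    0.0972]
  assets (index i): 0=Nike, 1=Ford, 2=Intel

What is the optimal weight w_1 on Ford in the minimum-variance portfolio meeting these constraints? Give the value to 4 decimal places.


0.0296

x=Σ⁻¹μ = [1.5250  0.8872  1.1889]
y=Σ⁻¹𝟙 = [8.1840  12.4335  15.5822]
a=μᵀx=0.422314  b=𝟙ᵀx=3.601055  c=𝟙ᵀy=36.199761  D=ac−b²=2.320087
λ₁=(c·0.157−b)/D = (36.199761·0.157−3.601055)/2.320087 = 0.897513
λ₂=(a−b·0.157)/D = (0.422314−3.601055·0.157)/2.320087 = -0.061658
w* = 0.897513·x + -0.061658·y:
  w_0 = 0.897513·1.5250 + -0.061658·8.1840 = 0.8641  (Nike)
  w_1 = 0.897513·0.8872 + -0.061658·12.4335 = 0.0296  (Ford)
  w_2 = 0.897513·1.1889 + -0.061658·15.5822 = 0.1063  (Intel)
Σw_i=1.0000  μᵀw=0.1570
σ²=wᵀΣw=λ₁·μ_p+λ₂ = 0.897513·0.157 + -0.061658 = 0.079252 ≈ 0.0793


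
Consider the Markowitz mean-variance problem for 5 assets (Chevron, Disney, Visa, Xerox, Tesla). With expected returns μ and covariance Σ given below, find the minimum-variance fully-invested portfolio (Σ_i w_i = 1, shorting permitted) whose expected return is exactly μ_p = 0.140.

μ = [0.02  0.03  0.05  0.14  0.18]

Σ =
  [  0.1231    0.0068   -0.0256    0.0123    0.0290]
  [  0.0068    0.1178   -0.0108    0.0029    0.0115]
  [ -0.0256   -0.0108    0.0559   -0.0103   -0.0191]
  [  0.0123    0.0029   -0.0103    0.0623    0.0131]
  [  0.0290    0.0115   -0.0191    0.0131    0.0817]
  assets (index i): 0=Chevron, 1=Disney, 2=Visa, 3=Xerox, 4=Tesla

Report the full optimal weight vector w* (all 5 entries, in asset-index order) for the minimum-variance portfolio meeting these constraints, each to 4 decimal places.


-0.0740  -0.0006  0.2892  0.3581  0.4273

x=Σ⁻¹μ = [-0.1957  0.1681  2.0426  2.1137  2.3876]
y=Σ⁻¹𝟙 = [9.6030  9.2044  31.2495  16.3231  12.2239]
a=μᵀx=0.828935  b=𝟙ᵀx=6.516209  c=𝟙ᵀy=78.603996  D=ac−b²=22.696648
λ₁=(c·0.140−b)/D = (78.603996·0.140−6.516209)/22.696648 = 0.197754
λ₂=(a−b·0.140)/D = (0.828935−6.516209·0.140)/22.696648 = -0.003672
w* = 0.197754·x + -0.003672·y:
  w_0 = 0.197754·-0.1957 + -0.003672·9.6030 = -0.0740  (Chevron)
  w_1 = 0.197754·0.1681 + -0.003672·9.2044 = -0.0006  (Disney)
  w_2 = 0.197754·2.0426 + -0.003672·31.2495 = 0.2892  (Visa)
  w_3 = 0.197754·2.1137 + -0.003672·16.3231 = 0.3581  (Xerox)
  w_4 = 0.197754·2.3876 + -0.003672·12.2239 = 0.4273  (Tesla)
Σw_i=1.0000  μᵀw=0.1400
σ²=wᵀΣw=λ₁·μ_p+λ₂ = 0.197754·0.140 + -0.003672 = 0.024014 ≈ 0.0240


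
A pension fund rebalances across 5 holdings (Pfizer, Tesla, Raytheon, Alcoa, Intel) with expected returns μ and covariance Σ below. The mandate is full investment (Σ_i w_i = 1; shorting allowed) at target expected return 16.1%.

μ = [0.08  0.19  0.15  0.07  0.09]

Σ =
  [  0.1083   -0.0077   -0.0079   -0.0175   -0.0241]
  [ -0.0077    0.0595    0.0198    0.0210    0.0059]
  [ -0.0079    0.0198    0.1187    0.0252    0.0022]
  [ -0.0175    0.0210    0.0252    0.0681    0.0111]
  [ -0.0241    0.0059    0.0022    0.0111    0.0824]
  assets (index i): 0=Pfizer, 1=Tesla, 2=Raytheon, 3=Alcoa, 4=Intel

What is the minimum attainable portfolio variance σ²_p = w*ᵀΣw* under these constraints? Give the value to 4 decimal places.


u=Σ⁻¹μ = [1.2755  2.9820  0.8449  -0.0786  1.2398]
v=Σ⁻¹𝟙 = [15.3439  11.9376  4.8938  10.8239  14.1801]
a=μᵀu=0.901433  b=𝟙ᵀu=6.263604  c=𝟙ᵀv=57.179250  D=ac−b²=12.310544
λ₁=(c·0.161−b)/D = (57.179250·0.161−6.263604)/12.310544 = 0.239003
λ₂=(a−b·0.161)/D = (0.901433−6.263604·0.161)/12.310544 = -0.008692
w* = 0.239003·u + -0.008692·v:
  w_0 = 0.239003·1.2755 + -0.008692·15.3439 = 0.1715  (Pfizer)
  w_1 = 0.239003·2.9820 + -0.008692·11.9376 = 0.6089  (Tesla)
  w_2 = 0.239003·0.8449 + -0.008692·4.8938 = 0.1594  (Raytheon)
  w_3 = 0.239003·-0.0786 + -0.008692·10.8239 = -0.1129  (Alcoa)
  w_4 = 0.239003·1.2398 + -0.008692·14.1801 = 0.1731  (Intel)
Σw_i=1.0000  μᵀw=0.1610
σ²=wᵀΣw=λ₁·μ_p+λ₂ = 0.239003·0.161 + -0.008692 = 0.029787 ≈ 0.0298

0.0298


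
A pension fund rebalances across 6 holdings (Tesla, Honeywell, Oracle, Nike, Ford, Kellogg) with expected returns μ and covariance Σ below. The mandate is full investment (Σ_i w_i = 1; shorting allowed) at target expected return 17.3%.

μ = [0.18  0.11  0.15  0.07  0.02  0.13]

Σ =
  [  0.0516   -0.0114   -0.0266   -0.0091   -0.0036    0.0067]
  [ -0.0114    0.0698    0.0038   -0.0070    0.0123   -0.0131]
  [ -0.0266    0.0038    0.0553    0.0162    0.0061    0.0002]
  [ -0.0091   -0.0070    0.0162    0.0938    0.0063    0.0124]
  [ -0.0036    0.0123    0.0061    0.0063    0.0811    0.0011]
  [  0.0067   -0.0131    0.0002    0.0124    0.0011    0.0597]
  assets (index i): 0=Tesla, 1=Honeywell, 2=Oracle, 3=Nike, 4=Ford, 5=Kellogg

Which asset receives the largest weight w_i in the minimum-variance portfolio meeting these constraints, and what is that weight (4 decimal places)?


g=Σ⁻¹μ = [6.8702  2.8550  5.7365  0.4040  -0.3705  1.9367]
h=Σ⁻¹𝟙 = [41.2652  21.5326  33.2036  8.0558  7.5709  14.9203]
a=μᵀg=2.683801  b=𝟙ᵀg=17.431823  c=𝟙ᵀh=126.548357  D=ac−b²=35.762097
λ₁=(c·0.173−b)/D = (126.548357·0.173−17.431823)/35.762097 = 0.124742
λ₂=(a−b·0.173)/D = (2.683801−17.431823·0.173)/35.762097 = -0.009281
w* = 0.124742·g + -0.009281·h:
  w_0 = 0.124742·6.8702 + -0.009281·41.2652 = 0.4740  (Tesla)
  w_1 = 0.124742·2.8550 + -0.009281·21.5326 = 0.1563  (Honeywell)
  w_2 = 0.124742·5.7365 + -0.009281·33.2036 = 0.4074  (Oracle)
  w_3 = 0.124742·0.4040 + -0.009281·8.0558 = -0.0244  (Nike)
  w_4 = 0.124742·-0.3705 + -0.009281·7.5709 = -0.1165  (Ford)
  w_5 = 0.124742·1.9367 + -0.009281·14.9203 = 0.1031  (Kellogg)
Σw_i=1.0000  μᵀw=0.1730
σ²=wᵀΣw=λ₁·μ_p+λ₂ = 0.124742·0.173 + -0.009281 = 0.012299 ≈ 0.0123

Tesla (0.4740)


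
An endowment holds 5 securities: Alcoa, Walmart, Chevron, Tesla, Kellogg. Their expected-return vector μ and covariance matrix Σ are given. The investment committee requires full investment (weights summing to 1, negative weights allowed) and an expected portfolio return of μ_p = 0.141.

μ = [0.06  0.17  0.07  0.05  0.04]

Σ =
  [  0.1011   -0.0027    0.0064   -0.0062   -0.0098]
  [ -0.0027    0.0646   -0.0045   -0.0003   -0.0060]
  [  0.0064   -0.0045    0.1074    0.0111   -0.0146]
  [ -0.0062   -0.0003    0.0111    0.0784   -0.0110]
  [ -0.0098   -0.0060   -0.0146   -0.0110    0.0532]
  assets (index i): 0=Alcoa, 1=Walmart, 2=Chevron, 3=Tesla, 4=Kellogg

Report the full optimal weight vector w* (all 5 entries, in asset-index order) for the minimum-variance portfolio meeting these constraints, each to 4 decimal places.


p=Σ⁻¹μ = [0.8248  2.8817  0.8607  0.8215  1.6349]
q=Σ⁻¹𝟙 = [13.6099  19.7427  11.7234  16.4781  30.1551]
a=μᵀp=0.706093  b=𝟙ᵀp=7.023597  c=𝟙ᵀq=91.709213  D=ac−b²=15.424355
λ₁=(c·0.141−b)/D = (91.709213·0.141−7.023597)/15.424355 = 0.382992
λ₂=(a−b·0.141)/D = (0.706093−7.023597·0.141)/15.424355 = -0.018428
w* = 0.382992·p + -0.018428·q:
  w_0 = 0.382992·0.8248 + -0.018428·13.6099 = 0.0651  (Alcoa)
  w_1 = 0.382992·2.8817 + -0.018428·19.7427 = 0.7398  (Walmart)
  w_2 = 0.382992·0.8607 + -0.018428·11.7234 = 0.1136  (Chevron)
  w_3 = 0.382992·0.8215 + -0.018428·16.4781 = 0.0110  (Tesla)
  w_4 = 0.382992·1.6349 + -0.018428·30.1551 = 0.0705  (Kellogg)
Σw_i=1.0000  μᵀw=0.1410
σ²=wᵀΣw=λ₁·μ_p+λ₂ = 0.382992·0.141 + -0.018428 = 0.035574 ≈ 0.0356

0.0651  0.7398  0.1136  0.0110  0.0705


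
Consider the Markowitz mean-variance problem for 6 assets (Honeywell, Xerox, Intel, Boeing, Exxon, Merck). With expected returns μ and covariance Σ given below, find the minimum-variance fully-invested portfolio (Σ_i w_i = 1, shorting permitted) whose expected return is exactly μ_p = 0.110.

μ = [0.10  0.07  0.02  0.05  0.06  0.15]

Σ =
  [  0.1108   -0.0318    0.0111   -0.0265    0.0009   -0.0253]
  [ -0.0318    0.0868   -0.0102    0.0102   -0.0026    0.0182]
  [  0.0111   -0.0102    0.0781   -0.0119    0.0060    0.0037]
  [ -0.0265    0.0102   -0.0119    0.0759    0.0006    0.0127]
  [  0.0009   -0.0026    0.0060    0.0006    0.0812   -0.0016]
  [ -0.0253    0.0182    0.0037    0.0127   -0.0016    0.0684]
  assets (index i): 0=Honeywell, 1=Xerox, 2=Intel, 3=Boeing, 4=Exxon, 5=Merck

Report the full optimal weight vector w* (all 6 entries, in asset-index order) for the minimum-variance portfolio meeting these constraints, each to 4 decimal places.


0.2898  0.1221  -0.0265  0.0936  0.1092  0.4118

g=Σ⁻¹μ = [1.9198  0.9158  0.0417  0.7829  0.7879  2.5302]
h=Σ⁻¹𝟙 = [19.4574  15.5589  13.1716  17.5091  11.7708  13.9888]
a=μᵀg=0.722869  b=𝟙ᵀg=6.978319  c=𝟙ᵀh=91.456582  D=ac−b²=17.414178
λ₁=(c·0.110−b)/D = (91.456582·0.110−6.978319)/17.414178 = 0.176977
λ₂=(a−b·0.110)/D = (0.722869−6.978319·0.110)/17.414178 = -0.002570
w* = 0.176977·g + -0.002570·h:
  w_0 = 0.176977·1.9198 + -0.002570·19.4574 = 0.2898  (Honeywell)
  w_1 = 0.176977·0.9158 + -0.002570·15.5589 = 0.1221  (Xerox)
  w_2 = 0.176977·0.0417 + -0.002570·13.1716 = -0.0265  (Intel)
  w_3 = 0.176977·0.7829 + -0.002570·17.5091 = 0.0936  (Boeing)
  w_4 = 0.176977·0.7879 + -0.002570·11.7708 = 0.1092  (Exxon)
  w_5 = 0.176977·2.5302 + -0.002570·13.9888 = 0.4118  (Merck)
Σw_i=1.0000  μᵀw=0.1100
σ²=wᵀΣw=λ₁·μ_p+λ₂ = 0.176977·0.110 + -0.002570 = 0.016898 ≈ 0.0169


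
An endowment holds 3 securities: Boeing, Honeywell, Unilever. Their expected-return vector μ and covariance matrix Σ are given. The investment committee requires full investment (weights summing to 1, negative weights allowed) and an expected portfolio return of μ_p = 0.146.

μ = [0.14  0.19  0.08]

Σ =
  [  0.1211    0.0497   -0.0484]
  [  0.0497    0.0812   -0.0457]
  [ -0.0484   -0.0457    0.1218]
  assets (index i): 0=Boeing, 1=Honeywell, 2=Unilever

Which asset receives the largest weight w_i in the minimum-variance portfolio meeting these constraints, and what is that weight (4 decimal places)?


Honeywell (0.5372)

p=Σ⁻¹μ = [0.7349  3.0730  2.1019]
q=Σ⁻¹𝟙 = [8.3419  17.3622  18.0394]
a=μᵀp=0.854915  b=𝟙ᵀp=5.909833  c=𝟙ᵀq=43.743498  D=ac−b²=2.470848
λ₁=(c·0.146−b)/D = (43.743498·0.146−5.909833)/2.470848 = 0.192937
λ₂=(a−b·0.146)/D = (0.854915−5.909833·0.146)/2.470848 = -0.003206
w* = 0.192937·p + -0.003206·q:
  w_0 = 0.192937·0.7349 + -0.003206·8.3419 = 0.1151  (Boeing)
  w_1 = 0.192937·3.0730 + -0.003206·17.3622 = 0.5372  (Honeywell)
  w_2 = 0.192937·2.1019 + -0.003206·18.0394 = 0.3477  (Unilever)
Σw_i=1.0000  μᵀw=0.1460
σ²=wᵀΣw=λ₁·μ_p+λ₂ = 0.192937·0.146 + -0.003206 = 0.024963 ≈ 0.0250


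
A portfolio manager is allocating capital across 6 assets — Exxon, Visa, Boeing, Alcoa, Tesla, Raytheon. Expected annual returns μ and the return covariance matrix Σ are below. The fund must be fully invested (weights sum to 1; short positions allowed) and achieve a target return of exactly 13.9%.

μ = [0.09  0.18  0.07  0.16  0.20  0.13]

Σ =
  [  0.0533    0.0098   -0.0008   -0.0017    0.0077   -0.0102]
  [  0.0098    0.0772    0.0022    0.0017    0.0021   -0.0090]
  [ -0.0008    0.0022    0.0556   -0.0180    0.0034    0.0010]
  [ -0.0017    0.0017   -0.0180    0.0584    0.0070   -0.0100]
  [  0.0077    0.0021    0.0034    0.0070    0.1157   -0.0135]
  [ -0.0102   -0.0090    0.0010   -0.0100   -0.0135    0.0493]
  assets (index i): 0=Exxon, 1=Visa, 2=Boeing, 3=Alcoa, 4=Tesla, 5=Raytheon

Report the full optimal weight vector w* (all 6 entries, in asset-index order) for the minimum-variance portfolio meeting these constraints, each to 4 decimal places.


x=Σ⁻¹μ = [2.0605  2.4226  2.3059  4.0418  1.7917  4.7692]
y=Σ⁻¹𝟙 = [23.4167  12.4428  26.6243  30.7057  8.3461  35.3740]
a=μᵀx=2.407941  b=𝟙ᵀx=17.391663  c=𝟙ᵀy=136.909605  D=ac−b²=27.200311
λ₁=(c·0.139−b)/D = (136.909605·0.139−17.391663)/27.200311 = 0.060248
λ₂=(a−b·0.139)/D = (2.407941−17.391663·0.139)/27.200311 = -0.000349
w* = 0.060248·x + -0.000349·y:
  w_0 = 0.060248·2.0605 + -0.000349·23.4167 = 0.1160  (Exxon)
  w_1 = 0.060248·2.4226 + -0.000349·12.4428 = 0.1416  (Visa)
  w_2 = 0.060248·2.3059 + -0.000349·26.6243 = 0.1296  (Boeing)
  w_3 = 0.060248·4.0418 + -0.000349·30.7057 = 0.2328  (Alcoa)
  w_4 = 0.060248·1.7917 + -0.000349·8.3461 = 0.1050  (Tesla)
  w_5 = 0.060248·4.7692 + -0.000349·35.3740 = 0.2750  (Raytheon)
Σw_i=1.0000  μᵀw=0.1390
σ²=wᵀΣw=λ₁·μ_p+λ₂ = 0.060248·0.139 + -0.000349 = 0.008025 ≈ 0.0080

0.1160  0.1416  0.1296  0.2328  0.1050  0.2750


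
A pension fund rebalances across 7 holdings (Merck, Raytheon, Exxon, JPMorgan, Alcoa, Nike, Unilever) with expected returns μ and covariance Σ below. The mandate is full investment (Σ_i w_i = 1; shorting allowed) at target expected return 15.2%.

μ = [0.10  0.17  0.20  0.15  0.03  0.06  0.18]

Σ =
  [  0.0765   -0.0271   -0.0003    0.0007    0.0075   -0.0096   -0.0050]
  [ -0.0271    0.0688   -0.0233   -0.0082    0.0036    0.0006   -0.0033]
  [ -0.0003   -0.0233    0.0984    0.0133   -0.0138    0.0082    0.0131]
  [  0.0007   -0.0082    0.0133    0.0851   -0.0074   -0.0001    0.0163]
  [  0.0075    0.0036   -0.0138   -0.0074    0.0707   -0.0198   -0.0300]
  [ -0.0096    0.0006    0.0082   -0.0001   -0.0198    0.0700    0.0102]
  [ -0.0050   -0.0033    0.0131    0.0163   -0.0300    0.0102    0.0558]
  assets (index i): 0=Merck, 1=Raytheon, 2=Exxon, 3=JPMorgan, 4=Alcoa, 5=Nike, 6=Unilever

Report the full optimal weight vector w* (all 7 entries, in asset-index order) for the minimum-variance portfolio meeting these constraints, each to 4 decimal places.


0.1677  0.2888  0.1727  0.0672  0.0814  0.0078  0.2146

x=Σ⁻¹μ = [3.1725  4.8525  2.7601  1.2375  2.4689  1.0559  3.9219]
y=Σ⁻¹𝟙 = [25.0720  30.1524  15.0124  9.3265  31.9653  20.5163  29.1375]
a=μᵀx=2.723176  b=𝟙ᵀx=19.469248  c=𝟙ᵀy=161.182395  D=ac−b²=59.876493
λ₁=(c·0.152−b)/D = (161.182395·0.152−19.469248)/59.876493 = 0.084014
λ₂=(a−b·0.152)/D = (2.723176−19.469248·0.152)/59.876493 = -0.003944
w* = 0.084014·x + -0.003944·y:
  w_0 = 0.084014·3.1725 + -0.003944·25.0720 = 0.1677  (Merck)
  w_1 = 0.084014·4.8525 + -0.003944·30.1524 = 0.2888  (Raytheon)
  w_2 = 0.084014·2.7601 + -0.003944·15.0124 = 0.1727  (Exxon)
  w_3 = 0.084014·1.2375 + -0.003944·9.3265 = 0.0672  (JPMorgan)
  w_4 = 0.084014·2.4689 + -0.003944·31.9653 = 0.0814  (Alcoa)
  w_5 = 0.084014·1.0559 + -0.003944·20.5163 = 0.0078  (Nike)
  w_6 = 0.084014·3.9219 + -0.003944·29.1375 = 0.2146  (Unilever)
Σw_i=1.0000  μᵀw=0.1520
σ²=wᵀΣw=λ₁·μ_p+λ₂ = 0.084014·0.152 + -0.003944 = 0.008826 ≈ 0.0088


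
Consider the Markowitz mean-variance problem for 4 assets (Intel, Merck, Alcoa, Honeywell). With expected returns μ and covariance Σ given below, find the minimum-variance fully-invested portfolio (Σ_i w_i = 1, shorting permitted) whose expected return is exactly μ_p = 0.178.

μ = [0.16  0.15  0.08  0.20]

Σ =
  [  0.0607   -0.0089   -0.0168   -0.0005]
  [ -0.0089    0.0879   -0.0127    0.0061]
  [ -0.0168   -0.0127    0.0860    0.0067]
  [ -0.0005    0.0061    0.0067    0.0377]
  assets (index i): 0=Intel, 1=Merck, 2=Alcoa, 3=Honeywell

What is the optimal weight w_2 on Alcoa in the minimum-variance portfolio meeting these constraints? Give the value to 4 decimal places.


u=Σ⁻¹μ = [3.3750  1.9345  1.5036  4.7696]
v=Σ⁻¹𝟙 = [23.4230  14.6686  16.6951  21.4954]
a=μᵀu=1.904374  b=𝟙ᵀu=11.582655  c=𝟙ᵀv=76.282087  D=ac−b²=11.111692
λ₁=(c·0.178−b)/D = (76.282087·0.178−11.582655)/11.111692 = 0.179591
λ₂=(a−b·0.178)/D = (1.904374−11.582655·0.178)/11.111692 = -0.014160
w* = 0.179591·u + -0.014160·v:
  w_0 = 0.179591·3.3750 + -0.014160·23.4230 = 0.2745  (Intel)
  w_1 = 0.179591·1.9345 + -0.014160·14.6686 = 0.1397  (Merck)
  w_2 = 0.179591·1.5036 + -0.014160·16.6951 = 0.0336  (Alcoa)
  w_3 = 0.179591·4.7696 + -0.014160·21.4954 = 0.5522  (Honeywell)
Σw_i=1.0000  μᵀw=0.1780
σ²=wᵀΣw=λ₁·μ_p+λ₂ = 0.179591·0.178 + -0.014160 = 0.017807 ≈ 0.0178

0.0336


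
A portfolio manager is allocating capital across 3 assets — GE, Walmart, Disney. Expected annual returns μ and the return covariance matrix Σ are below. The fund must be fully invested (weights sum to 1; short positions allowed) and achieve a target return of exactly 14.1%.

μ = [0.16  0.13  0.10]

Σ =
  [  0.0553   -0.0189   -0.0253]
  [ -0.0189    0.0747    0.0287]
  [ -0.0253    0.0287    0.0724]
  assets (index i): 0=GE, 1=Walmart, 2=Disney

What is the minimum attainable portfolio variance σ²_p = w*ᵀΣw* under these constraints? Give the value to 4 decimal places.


0.0166

g=Σ⁻¹μ = [4.5913  2.0701  2.1650]
h=Σ⁻¹𝟙 = [31.7143  13.9748  19.3549]
a=μᵀg=1.220235  b=𝟙ᵀg=8.826505  c=𝟙ᵀh=65.044025  D=ac−b²=1.461808
λ₁=(c·0.141−b)/D = (65.044025·0.141−8.826505)/1.461808 = 0.235805
λ₂=(a−b·0.141)/D = (1.220235−8.826505·0.141)/1.461808 = -0.016625
w* = 0.235805·g + -0.016625·h:
  w_0 = 0.235805·4.5913 + -0.016625·31.7143 = 0.5554  (GE)
  w_1 = 0.235805·2.0701 + -0.016625·13.9748 = 0.2558  (Walmart)
  w_2 = 0.235805·2.1650 + -0.016625·19.3549 = 0.1888  (Disney)
Σw_i=1.0000  μᵀw=0.1410
σ²=wᵀΣw=λ₁·μ_p+λ₂ = 0.235805·0.141 + -0.016625 = 0.016624 ≈ 0.0166


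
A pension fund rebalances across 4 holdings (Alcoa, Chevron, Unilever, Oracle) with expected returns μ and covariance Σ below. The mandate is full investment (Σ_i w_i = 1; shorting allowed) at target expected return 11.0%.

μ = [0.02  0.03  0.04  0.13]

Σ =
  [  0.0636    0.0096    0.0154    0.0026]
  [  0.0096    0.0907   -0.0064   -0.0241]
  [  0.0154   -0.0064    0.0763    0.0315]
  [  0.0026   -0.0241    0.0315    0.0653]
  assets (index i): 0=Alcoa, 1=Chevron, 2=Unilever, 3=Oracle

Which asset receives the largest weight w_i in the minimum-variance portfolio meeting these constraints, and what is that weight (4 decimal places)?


Oracle (0.8214)

g=Σ⁻¹μ = [0.1842  0.9612  -0.4965  2.5777]
h=Σ⁻¹𝟙 = [11.6338  14.9465  4.4994  18.1965]
a=μᵀg=0.347762  b=𝟙ᵀg=3.226591  c=𝟙ᵀh=49.276241  D=ac−b²=6.725515
λ₁=(c·0.110−b)/D = (49.276241·0.110−3.226591)/6.725515 = 0.326190
λ₂=(a−b·0.110)/D = (0.347762−3.226591·0.110)/6.725515 = -0.001065
w* = 0.326190·g + -0.001065·h:
  w_0 = 0.326190·0.1842 + -0.001065·11.6338 = 0.0477  (Alcoa)
  w_1 = 0.326190·0.9612 + -0.001065·14.9465 = 0.2976  (Chevron)
  w_2 = 0.326190·-0.4965 + -0.001065·4.4994 = -0.1667  (Unilever)
  w_3 = 0.326190·2.5777 + -0.001065·18.1965 = 0.8214  (Oracle)
Σw_i=1.0000  μᵀw=0.1100
σ²=wᵀΣw=λ₁·μ_p+λ₂ = 0.326190·0.110 + -0.001065 = 0.034816 ≈ 0.0348


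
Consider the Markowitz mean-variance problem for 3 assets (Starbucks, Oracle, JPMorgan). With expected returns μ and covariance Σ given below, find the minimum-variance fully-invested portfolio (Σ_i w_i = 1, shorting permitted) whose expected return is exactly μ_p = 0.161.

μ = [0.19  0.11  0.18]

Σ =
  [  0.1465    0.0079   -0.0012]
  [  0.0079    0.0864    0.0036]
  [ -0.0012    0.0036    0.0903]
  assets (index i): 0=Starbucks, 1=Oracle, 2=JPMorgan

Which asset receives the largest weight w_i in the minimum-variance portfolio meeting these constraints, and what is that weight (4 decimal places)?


JPMorgan (0.4268)

g=Σ⁻¹μ = [1.2550  1.0764  1.9671]
h=Σ⁻¹𝟙 = [6.3452  10.5465  10.7381]
a=μᵀg=0.710938  b=𝟙ᵀg=4.298548  c=𝟙ᵀh=27.629720  D=ac−b²=1.165510
λ₁=(c·0.161−b)/D = (27.629720·0.161−4.298548)/1.165510 = 0.128559
λ₂=(a−b·0.161)/D = (0.710938−4.298548·0.161)/1.165510 = 0.016192
w* = 0.128559·g + 0.016192·h:
  w_0 = 0.128559·1.2550 + 0.016192·6.3452 = 0.2641  (Starbucks)
  w_1 = 0.128559·1.0764 + 0.016192·10.5465 = 0.3092  (Oracle)
  w_2 = 0.128559·1.9671 + 0.016192·10.7381 = 0.4268  (JPMorgan)
Σw_i=1.0000  μᵀw=0.1610
σ²=wᵀΣw=λ₁·μ_p+λ₂ = 0.128559·0.161 + 0.016192 = 0.036890 ≈ 0.0369
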